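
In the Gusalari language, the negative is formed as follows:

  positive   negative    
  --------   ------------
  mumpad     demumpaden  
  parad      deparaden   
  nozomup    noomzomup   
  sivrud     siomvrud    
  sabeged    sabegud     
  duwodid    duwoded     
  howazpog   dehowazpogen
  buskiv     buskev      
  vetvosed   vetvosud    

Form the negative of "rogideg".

rogidug

sivrud and parad both end in -d yet inflect differently (siomvrud, deparaden), so the final letter is not what conditions the rule; the last vowel is.
"rogideg" has last vowel 'e'. The stems whose last vowel is 'e' (vetvosed → vetvosud, sabeged → sabegud) change the last vowel to 'u'.
The other patterns: stems whose last vowel is 'u' insert -om- after the first vowel; stems whose last vowel is 'a' or 'o' add de- … -en around the stem; stems whose last vowel is 'i' change the last vowel to 'e'.
So rogideg → rogidug.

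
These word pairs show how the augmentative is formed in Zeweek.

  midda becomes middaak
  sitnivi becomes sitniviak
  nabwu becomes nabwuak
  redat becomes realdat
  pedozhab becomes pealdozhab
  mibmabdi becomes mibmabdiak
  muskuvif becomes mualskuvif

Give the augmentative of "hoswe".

muskuvif and mibmabdi both have last vowel 'i' yet inflect differently (mualskuvif, mibmabdiak), so the last vowel is not what conditions the rule; whether the stem ends in a vowel or a consonant is.
"hoswe" ends in a vowel. The stems ending in a vowel (mibmabdi → mibmabdiak, sitnivi → sitniviak, midda → middaak) add -ak.
So hoswe → hosweak.

hosweak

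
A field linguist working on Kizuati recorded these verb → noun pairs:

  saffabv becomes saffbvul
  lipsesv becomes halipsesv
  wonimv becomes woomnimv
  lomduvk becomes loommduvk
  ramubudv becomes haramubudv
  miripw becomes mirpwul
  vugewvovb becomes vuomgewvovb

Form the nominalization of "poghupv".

saffabv and wonimv both end in -v yet inflect differently (saffbvul, woomnimv), so the final letter is not what conditions the rule; the second-to-last letter is.
"poghupv" has second-to-last letter 'p'. The one such stem in the data (miripw → mirpwul) deletes the last vowel and adds -ul (as does saffabv), so the same rule applies.
The other patterns: stems whose second-to-last letter is 'm' or 'v' insert -om- after the first vowel; stems whose second-to-last letter is 'd' or 's' add the prefix ha-.
So poghupv → poghpvul.

poghpvul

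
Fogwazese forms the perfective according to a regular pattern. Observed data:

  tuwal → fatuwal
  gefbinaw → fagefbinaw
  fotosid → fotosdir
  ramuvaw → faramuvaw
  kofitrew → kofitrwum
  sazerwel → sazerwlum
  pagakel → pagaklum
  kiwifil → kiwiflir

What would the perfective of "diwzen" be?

sazerwel and tuwal both end in -l yet inflect differently (sazerwlum, fatuwal), so the final letter is not what conditions the rule; the last vowel is.
"diwzen" has last vowel 'e'. The stems whose last vowel is 'e' (sazerwel → sazerwlum, kofitrew → kofitrwum, pagakel → pagaklum) delete the last vowel and add -um.
The other patterns: stems whose last vowel is 'a' add the prefix fa-; stems whose last vowel is 'i' delete the last vowel and add -ir.
So diwzen → diwznum.

diwznum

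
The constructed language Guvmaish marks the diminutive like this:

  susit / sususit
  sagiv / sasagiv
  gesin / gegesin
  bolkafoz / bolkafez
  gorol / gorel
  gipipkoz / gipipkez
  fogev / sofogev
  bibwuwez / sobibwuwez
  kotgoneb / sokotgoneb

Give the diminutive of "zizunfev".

sozizunfev

sagiv and fogev both end in -v yet inflect differently (sasagiv, sofogev), so the final letter is not what conditions the rule; the last vowel is.
"zizunfev" has last vowel 'e'. The stems whose last vowel is 'e' (fogev → sofogev, bibwuwez → sobibwuwez, kotgoneb → sokotgoneb) add the prefix so-.
The other patterns: stems whose last vowel is 'i' repeat the first consonant+vowel as a prefix; stems whose last vowel is 'o' change the last vowel to 'e'.
So zizunfev → sozizunfev.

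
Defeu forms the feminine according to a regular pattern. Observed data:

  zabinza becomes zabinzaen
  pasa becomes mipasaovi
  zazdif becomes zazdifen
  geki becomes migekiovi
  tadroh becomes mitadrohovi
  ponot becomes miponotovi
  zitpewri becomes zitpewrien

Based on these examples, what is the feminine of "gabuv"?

migabuvovi

"gabuv" begins with g-. The one such stem in the data (geki → migekiovi) adds mi- … -ovi around the stem, so the same rule applies.
So gabuv → migabuvovi.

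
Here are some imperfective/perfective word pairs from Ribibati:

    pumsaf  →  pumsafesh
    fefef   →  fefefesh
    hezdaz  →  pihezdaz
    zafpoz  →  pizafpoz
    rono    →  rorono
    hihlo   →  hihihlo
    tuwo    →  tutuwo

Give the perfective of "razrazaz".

"razrazaz" ends in -z. The stems ending in -z (hezdaz → pihezdaz, zafpoz → pizafpoz) add the prefix pi-.
The other patterns: stems ending in -f add -esh; stems ending in -o repeat the first consonant+vowel as a prefix.
So razrazaz → pirazrazaz.

pirazrazaz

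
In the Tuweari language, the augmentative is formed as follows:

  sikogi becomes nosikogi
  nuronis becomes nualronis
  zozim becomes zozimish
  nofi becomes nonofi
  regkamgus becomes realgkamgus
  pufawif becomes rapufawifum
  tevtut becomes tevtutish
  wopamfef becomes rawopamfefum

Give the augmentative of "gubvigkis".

gualbvigkis

sikogi and nuronis both have last vowel 'i' yet inflect differently (nosikogi, nualronis), so the last vowel is not what conditions the rule; the final letter is.
"gubvigkis" ends in -s. The stems ending in -s (nuronis → nualronis, regkamgus → realgkamgus) insert -al- after the first vowel.
So gubvigkis → gualbvigkis.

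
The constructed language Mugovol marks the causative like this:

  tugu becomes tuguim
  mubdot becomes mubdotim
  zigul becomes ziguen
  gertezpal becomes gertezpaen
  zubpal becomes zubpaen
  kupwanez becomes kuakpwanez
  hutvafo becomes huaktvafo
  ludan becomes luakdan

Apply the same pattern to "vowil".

tugu and zigul both have last vowel 'u' yet inflect differently (tuguim, ziguen), so the last vowel is not what conditions the rule; the final letter is.
"vowil" ends in -l. The stems ending in -l (zigul → ziguen, gertezpal → gertezpaen, zubpal → zubpaen) drop the final letter and add -en.
So vowil → vowien.

vowien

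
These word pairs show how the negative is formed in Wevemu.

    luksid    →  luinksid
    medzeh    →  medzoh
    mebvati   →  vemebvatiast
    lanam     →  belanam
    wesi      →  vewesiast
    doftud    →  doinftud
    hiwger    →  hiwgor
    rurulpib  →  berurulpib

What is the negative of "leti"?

wesi and luksid both have last vowel 'i' yet inflect differently (vewesiast, luinksid), so the last vowel is not what conditions the rule; the final letter is.
"leti" ends in -i. The stems ending in -i (wesi → vewesiast, mebvati → vemebvatiast) add ve- … -ast around the stem.
So leti → veletiast.

veletiast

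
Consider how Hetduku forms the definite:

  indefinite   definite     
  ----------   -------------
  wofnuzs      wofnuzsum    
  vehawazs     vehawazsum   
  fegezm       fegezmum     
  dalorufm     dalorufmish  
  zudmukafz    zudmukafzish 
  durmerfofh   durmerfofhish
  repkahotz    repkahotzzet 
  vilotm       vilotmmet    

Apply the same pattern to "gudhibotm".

fegezm and dalorufm both end in -m yet inflect differently (fegezmum, dalorufmish), so the final letter is not what conditions the rule; the second-to-last letter is.
"gudhibotm" has second-to-last letter 't'. The stems whose second-to-last letter is 't' (repkahotz → repkahotzzet, vilotm → vilotmmet) double the final consonant and add -et.
So gudhibotm → gudhibotmmet.

gudhibotmmet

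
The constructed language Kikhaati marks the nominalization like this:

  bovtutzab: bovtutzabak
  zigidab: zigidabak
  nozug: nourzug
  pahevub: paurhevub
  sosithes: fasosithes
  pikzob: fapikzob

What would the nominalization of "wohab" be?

wohabak

bovtutzab and pahevub both end in -b yet inflect differently (bovtutzabak, paurhevub), so the final letter is not what conditions the rule; the last vowel is.
"wohab" has last vowel 'a'. The stems whose last vowel is 'a' (bovtutzab → bovtutzabak, zigidab → zigidabak) add -ak.
So wohab → wohabak.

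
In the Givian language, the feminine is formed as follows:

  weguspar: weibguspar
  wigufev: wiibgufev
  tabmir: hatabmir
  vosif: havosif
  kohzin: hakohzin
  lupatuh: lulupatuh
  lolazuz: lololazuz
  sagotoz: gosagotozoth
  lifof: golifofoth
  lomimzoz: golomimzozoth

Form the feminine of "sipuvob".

weguspar and tabmir both end in -r yet inflect differently (weibguspar, hatabmir), so the final letter is not what conditions the rule; the last vowel is.
"sipuvob" has last vowel 'o'. The stems whose last vowel is 'o' (sagotoz → gosagotozoth, lifof → golifofoth, lomimzoz → golomimzozoth) add go- … -oth around the stem.
The other patterns: stems whose last vowel is 'a' or 'e' insert -ib- after the first vowel; stems whose last vowel is 'i' add the prefix ha-; stems whose last vowel is 'u' repeat the first consonant+vowel as a prefix.
So sipuvob → gosipuvoboth.

gosipuvoboth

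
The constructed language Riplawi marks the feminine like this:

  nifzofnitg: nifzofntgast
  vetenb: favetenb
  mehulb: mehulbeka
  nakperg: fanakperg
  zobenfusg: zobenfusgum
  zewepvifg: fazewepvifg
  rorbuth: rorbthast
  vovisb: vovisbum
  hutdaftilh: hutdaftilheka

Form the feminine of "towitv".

towtvast

vovisb and mehulb both end in -b yet inflect differently (vovisbum, mehulbeka), so the final letter is not what conditions the rule; the second-to-last letter is.
"towitv" has second-to-last letter 't'. The stems whose second-to-last letter is 't' (nifzofnitg → nifzofntgast, rorbuth → rorbthast) delete the last vowel and add -ast.
So towitv → towtvast.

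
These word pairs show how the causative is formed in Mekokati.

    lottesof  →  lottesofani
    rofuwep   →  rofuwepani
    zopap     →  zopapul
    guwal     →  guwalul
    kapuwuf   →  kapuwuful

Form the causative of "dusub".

dusubul

"dusub" has last vowel 'u'. The one such stem in the data (kapuwuf → kapuwuful) adds -ul, so the same rule applies.
The other pattern: stems whose last vowel is 'e' or 'o' add -ani.
So dusub → dusubul.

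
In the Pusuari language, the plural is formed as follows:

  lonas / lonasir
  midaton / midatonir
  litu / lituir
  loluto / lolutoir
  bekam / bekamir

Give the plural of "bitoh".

bitohir

Every pair shown (lonas → lonasir, midaton → midatonir, litu → lituir, …) follows the same rule: add -ir.
So bitoh → bitohir.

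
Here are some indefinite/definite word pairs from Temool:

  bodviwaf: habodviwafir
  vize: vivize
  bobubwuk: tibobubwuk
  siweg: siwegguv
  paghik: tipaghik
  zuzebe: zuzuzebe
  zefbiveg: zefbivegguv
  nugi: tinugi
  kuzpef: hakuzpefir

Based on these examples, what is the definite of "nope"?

kuzpef and siweg both have last vowel 'e' yet inflect differently (hakuzpefir, siwegguv), so the last vowel is not what conditions the rule; the final letter is.
"nope" ends in -e. The stems ending in -e (vize → vivize, zuzebe → zuzuzebe) repeat the first consonant+vowel as a prefix.
So nope → nonope.

nonope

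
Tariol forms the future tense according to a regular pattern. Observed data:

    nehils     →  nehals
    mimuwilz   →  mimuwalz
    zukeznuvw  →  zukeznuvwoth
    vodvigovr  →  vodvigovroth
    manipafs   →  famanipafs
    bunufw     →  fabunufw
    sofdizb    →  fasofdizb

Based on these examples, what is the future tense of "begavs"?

begavsoth

"begavs" has second-to-last letter 'v'. The stems whose second-to-last letter is 'v' (zukeznuvw → zukeznuvwoth, vodvigovr → vodvigovroth) add -oth.
So begavs → begavsoth.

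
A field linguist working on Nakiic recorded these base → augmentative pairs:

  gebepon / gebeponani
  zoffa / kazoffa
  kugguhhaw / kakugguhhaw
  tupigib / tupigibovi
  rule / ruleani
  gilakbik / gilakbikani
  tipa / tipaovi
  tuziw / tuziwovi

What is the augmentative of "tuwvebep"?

tuziw and kugguhhaw both end in -w yet inflect differently (tuziwovi, kakugguhhaw), so the final letter is not what conditions the rule; the first letter is.
"tuwvebep" begins with t-. The stems beginning with t- (tuziw → tuziwovi, tipa → tipaovi, tupigib → tupigibovi) add -ovi.
So tuwvebep → tuwvebepovi.

tuwvebepovi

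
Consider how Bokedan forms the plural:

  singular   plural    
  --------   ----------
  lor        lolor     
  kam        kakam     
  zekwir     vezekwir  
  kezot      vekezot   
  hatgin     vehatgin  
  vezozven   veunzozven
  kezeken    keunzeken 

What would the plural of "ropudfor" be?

rounpudfor

lor and zekwir both end in -r yet inflect differently (lolor, vezekwir), so the final letter is not what conditions the rule; the number of vowels is.
"ropudfor" has 3 vowels. The stems with 3 vowels (vezozven → veunzozven, kezeken → keunzeken) insert -un- after the first vowel.
So ropudfor → rounpudfor.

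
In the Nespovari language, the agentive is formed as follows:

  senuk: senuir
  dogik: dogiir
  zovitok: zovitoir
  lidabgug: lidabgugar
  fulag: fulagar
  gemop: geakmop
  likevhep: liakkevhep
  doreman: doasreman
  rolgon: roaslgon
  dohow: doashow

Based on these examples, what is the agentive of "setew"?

seastew

senuk and lidabgug both have last vowel 'u' yet inflect differently (senuir, lidabgugar), so the last vowel is not what conditions the rule; the final letter is.
"setew" ends in -w. The one such stem in the data (dohow → doashow) inserts -as- after the first vowel (as do doreman, rolgon), so the same rule applies.
The other patterns: stems ending in -k drop the final letter and add -ir; stems ending in -g add -ar; stems ending in -p insert -ak- after the first vowel.
So setew → seastew.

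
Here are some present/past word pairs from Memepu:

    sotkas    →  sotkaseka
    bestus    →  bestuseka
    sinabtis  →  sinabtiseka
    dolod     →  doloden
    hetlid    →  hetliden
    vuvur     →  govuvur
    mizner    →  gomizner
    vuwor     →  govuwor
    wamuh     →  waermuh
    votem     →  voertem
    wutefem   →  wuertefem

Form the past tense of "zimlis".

zimliseka

sinabtis and hetlid both have last vowel 'i' yet inflect differently (sinabtiseka, hetliden), so the last vowel is not what conditions the rule; the final letter is.
"zimlis" ends in -s. The stems ending in -s (sotkas → sotkaseka, bestus → bestuseka, sinabtis → sinabtiseka) add -eka.
The other patterns: stems ending in -d add -en; stems ending in -r add the prefix go-; stems ending in -h or -m insert -er- after the first vowel.
So zimlis → zimliseka.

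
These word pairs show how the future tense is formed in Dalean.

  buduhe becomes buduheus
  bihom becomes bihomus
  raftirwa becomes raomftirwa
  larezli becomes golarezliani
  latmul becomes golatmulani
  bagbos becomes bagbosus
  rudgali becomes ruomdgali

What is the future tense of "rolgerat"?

roomlgerat

rudgali and larezli both end in -i yet inflect differently (ruomdgali, golarezliani), so the final letter is not what conditions the rule; the first letter is.
"rolgerat" begins with r-. The stems beginning with r- (raftirwa → raomftirwa, rudgali → ruomdgali) insert -om- after the first vowel.
The other patterns: stems beginning with l- add go- … -ani around the stem; stems beginning with b- add -us.
So rolgerat → roomlgerat.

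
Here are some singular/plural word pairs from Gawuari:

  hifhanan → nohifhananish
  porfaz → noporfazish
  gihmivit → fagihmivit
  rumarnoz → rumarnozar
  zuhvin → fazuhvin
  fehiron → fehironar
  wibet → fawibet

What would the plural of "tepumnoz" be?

"tepumnoz" has last vowel 'o'. The stems whose last vowel is 'o' (rumarnoz → rumarnozar, fehiron → fehironar) add -ar.
So tepumnoz → tepumnozar.

tepumnozar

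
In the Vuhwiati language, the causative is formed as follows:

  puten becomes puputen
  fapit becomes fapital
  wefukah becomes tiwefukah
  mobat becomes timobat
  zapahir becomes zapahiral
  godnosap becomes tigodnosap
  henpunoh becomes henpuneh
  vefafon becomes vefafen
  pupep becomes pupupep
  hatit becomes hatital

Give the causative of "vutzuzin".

vutzuzinal

henpunoh and wefukah both end in -h yet inflect differently (henpuneh, tiwefukah), so the final letter is not what conditions the rule; the last vowel is.
"vutzuzin" has last vowel 'i'. The stems whose last vowel is 'i' (hatit → hatital, zapahir → zapahiral, fapit → fapital) add -al.
The other patterns: stems whose last vowel is 'o' change the last vowel to 'e'; stems whose last vowel is 'a' add the prefix ti-; stems whose last vowel is 'e' repeat the first consonant+vowel as a prefix.
So vutzuzin → vutzuzinal.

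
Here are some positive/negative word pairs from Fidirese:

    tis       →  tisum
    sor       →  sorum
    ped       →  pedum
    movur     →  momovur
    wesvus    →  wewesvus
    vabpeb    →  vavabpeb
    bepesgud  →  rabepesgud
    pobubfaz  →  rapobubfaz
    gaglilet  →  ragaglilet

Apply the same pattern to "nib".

sor and movur both end in -r yet inflect differently (sorum, momovur), so the final letter is not what conditions the rule; the number of vowels is.
"nib" has 1 vowel. The stems with 1 vowel (tis → tisum, sor → sorum, ped → pedum) add -um.
The other patterns: stems with 2 vowels repeat the first consonant+vowel as a prefix; stems with 3 vowels add the prefix ra-.
So nib → nibum.

nibum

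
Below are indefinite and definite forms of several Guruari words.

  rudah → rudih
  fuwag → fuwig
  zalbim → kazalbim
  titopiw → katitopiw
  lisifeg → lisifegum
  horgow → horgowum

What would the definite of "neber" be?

fuwag and lisifeg both end in -g yet inflect differently (fuwig, lisifegum), so the final letter is not what conditions the rule; the last vowel is.
"neber" has last vowel 'e'. The one such stem in the data (lisifeg → lisifegum) adds -um, so the same rule applies.
So neber → neberum.

neberum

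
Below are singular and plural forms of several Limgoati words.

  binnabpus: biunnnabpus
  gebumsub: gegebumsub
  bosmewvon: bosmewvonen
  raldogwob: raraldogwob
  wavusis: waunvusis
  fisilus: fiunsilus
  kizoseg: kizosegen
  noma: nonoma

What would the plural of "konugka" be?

"konugka" ends in -a. The one such stem in the data (noma → nonoma) repeats the first consonant+vowel as a prefix (as do gebumsub, raldogwob), so the same rule applies.
So konugka → kokonugka.

kokonugka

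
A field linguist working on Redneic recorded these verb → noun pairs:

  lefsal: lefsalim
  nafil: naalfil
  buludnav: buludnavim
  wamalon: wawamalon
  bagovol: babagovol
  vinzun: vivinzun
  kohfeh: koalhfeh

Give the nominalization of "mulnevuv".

mumulnevuv

"mulnevuv" has last vowel 'u'. The one such stem in the data (vinzun → vivinzun) repeats the first consonant+vowel as a prefix (as do bagovol, wamalon), so the same rule applies.
So mulnevuv → mumulnevuv.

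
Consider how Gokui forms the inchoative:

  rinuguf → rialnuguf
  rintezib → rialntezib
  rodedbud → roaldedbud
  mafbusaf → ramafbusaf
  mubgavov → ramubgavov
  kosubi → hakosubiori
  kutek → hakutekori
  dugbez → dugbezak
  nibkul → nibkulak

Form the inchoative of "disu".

rinuguf and mafbusaf both end in -f yet inflect differently (rialnuguf, ramafbusaf), so the final letter is not what conditions the rule; the first letter is.
"disu" begins with d-. The one such stem in the data (dugbez → dugbezak) adds -ak, so the same rule applies.
The other patterns: stems beginning with r- insert -al- after the first vowel; stems beginning with m- add the prefix ra-; stems beginning with k- add ha- … -ori around the stem.
So disu → disuak.

disuak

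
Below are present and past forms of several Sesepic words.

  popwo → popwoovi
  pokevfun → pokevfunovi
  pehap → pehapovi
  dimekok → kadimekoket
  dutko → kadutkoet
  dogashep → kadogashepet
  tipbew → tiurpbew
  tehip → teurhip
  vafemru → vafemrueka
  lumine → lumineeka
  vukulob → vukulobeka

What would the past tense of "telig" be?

"telig" begins with t-. The stems beginning with t- (tipbew → tiurpbew, tehip → teurhip) insert -ur- after the first vowel.
The other patterns: stems beginning with p- add -ovi; stems beginning with d- add ka- … -et around the stem; stems beginning with l- or v- add -eka.
So telig → teurlig.

teurlig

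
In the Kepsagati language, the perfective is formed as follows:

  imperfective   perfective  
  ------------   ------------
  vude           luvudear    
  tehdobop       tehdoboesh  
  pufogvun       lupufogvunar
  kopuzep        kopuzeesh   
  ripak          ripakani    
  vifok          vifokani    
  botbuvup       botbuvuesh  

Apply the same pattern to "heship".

heshiesh

vifok and tehdobop both have last vowel 'o' yet inflect differently (vifokani, tehdoboesh), so the last vowel is not what conditions the rule; the final letter is.
"heship" ends in -p. The stems ending in -p (botbuvup → botbuvuesh, tehdobop → tehdoboesh, kopuzep → kopuzeesh) drop the final letter and add -esh.
The other patterns: stems ending in -k add -ani; stems ending in -e or -n add lu- … -ar around the stem.
So heship → heshiesh.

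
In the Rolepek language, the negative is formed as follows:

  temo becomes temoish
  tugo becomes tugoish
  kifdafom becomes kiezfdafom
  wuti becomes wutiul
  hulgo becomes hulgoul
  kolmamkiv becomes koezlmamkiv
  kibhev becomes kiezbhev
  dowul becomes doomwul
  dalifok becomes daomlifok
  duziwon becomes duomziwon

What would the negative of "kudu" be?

tugo and hulgo both end in -o yet inflect differently (tugoish, hulgoul), so the final letter is not what conditions the rule; the first letter is.
"kudu" begins with k-. The stems beginning with k- (kifdafom → kiezfdafom, kibhev → kiezbhev, kolmamkiv → koezlmamkiv) insert -ez- after the first vowel.
So kudu → kuezdu.

kuezdu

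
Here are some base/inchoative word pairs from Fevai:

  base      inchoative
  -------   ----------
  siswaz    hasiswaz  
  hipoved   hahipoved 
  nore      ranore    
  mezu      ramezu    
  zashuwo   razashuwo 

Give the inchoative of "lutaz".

halutaz

hipoved and nore both have last vowel 'e' yet inflect differently (hahipoved, ranore), so the last vowel is not what conditions the rule; whether the stem ends in a vowel or a consonant is.
"lutaz" ends in a consonant. The stems ending in a consonant (siswaz → hasiswaz, hipoved → hahipoved) add the prefix ha-.
The other pattern: stems ending in a vowel add the prefix ra-.
So lutaz → halutaz.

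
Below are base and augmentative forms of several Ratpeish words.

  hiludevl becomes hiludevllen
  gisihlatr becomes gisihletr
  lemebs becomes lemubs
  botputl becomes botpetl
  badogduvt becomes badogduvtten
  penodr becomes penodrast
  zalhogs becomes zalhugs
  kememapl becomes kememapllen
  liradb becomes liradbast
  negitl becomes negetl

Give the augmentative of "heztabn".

heztubn

botputl and kememapl both end in -l yet inflect differently (botpetl, kememapllen), so the final letter is not what conditions the rule; the second-to-last letter is.
"heztabn" has second-to-last letter 'b'. The one such stem in the data (lemebs → lemubs) changes the last vowel to 'u' (as does zalhogs), so the same rule applies.
The other patterns: stems whose second-to-last letter is 't' change the last vowel to 'e'; stems whose second-to-last letter is 'p' or 'v' double the final consonant and add -en; stems whose second-to-last letter is 'd' add -ast.
So heztabn → heztubn.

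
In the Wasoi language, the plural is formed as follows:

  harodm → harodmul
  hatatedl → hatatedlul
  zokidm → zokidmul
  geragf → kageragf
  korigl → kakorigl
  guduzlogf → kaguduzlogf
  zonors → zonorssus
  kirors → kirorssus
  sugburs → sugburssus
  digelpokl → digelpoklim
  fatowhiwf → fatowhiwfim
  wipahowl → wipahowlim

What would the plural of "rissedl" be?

hatatedl and korigl both end in -l yet inflect differently (hatatedlul, kakorigl), so the final letter is not what conditions the rule; the second-to-last letter is.
"rissedl" has second-to-last letter 'd'. The stems whose second-to-last letter is 'd' (harodm → harodmul, hatatedl → hatatedlul, zokidm → zokidmul) add -ul.
The other patterns: stems whose second-to-last letter is 'g' add the prefix ka-; stems whose second-to-last letter is 'r' double the final consonant and add -us; stems whose second-to-last letter is 'k' or 'w' add -im.
So rissedl → rissedlul.

rissedlul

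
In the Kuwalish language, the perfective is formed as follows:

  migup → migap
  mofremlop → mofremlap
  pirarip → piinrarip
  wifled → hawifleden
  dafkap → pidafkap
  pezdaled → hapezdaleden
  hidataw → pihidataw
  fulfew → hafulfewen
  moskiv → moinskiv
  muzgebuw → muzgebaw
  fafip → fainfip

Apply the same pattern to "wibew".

"wibew" has last vowel 'e'. The stems whose last vowel is 'e' (wifled → hawifleden, pezdaled → hapezdaleden, fulfew → hafulfewen) add ha- … -en around the stem.
So wibew → hawibewen.

hawibewen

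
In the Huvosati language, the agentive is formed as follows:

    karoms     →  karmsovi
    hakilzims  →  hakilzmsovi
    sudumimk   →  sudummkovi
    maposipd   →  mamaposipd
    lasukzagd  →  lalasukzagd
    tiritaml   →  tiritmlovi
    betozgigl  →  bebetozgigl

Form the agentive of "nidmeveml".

tiritaml and betozgigl both end in -l yet inflect differently (tiritmlovi, bebetozgigl), so the final letter is not what conditions the rule; the second-to-last letter is.
"nidmeveml" has second-to-last letter 'm'. The stems whose second-to-last letter is 'm' (hakilzims → hakilzmsovi, sudumimk → sudummkovi, karoms → karmsovi) delete the last vowel and add -ovi.
The other pattern: stems whose second-to-last letter is 'g' or 'p' repeat the first consonant+vowel as a prefix.
So nidmeveml → nidmevmlovi.

nidmevmlovi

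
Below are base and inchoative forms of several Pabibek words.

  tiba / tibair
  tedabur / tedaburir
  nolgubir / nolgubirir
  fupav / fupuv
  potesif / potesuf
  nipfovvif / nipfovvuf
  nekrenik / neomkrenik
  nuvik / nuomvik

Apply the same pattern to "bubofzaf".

tiba and fupav both have last vowel 'a' yet inflect differently (tibair, fupuv), so the last vowel is not what conditions the rule; the final letter is.
"bubofzaf" ends in -f. The stems ending in -f (potesif → potesuf, nipfovvif → nipfovvuf) change the last vowel to 'u'.
So bubofzaf → bubofzuf.

bubofzuf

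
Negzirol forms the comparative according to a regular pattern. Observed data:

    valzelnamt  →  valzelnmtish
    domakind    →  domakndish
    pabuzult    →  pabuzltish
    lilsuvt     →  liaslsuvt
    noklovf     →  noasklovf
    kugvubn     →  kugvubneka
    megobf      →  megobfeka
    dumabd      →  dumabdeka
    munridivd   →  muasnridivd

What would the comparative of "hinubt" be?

"hinubt" has second-to-last letter 'b'. The stems whose second-to-last letter is 'b' (megobf → megobfeka, kugvubn → kugvubneka, dumabd → dumabdeka) add -eka.
So hinubt → hinubteka.

hinubteka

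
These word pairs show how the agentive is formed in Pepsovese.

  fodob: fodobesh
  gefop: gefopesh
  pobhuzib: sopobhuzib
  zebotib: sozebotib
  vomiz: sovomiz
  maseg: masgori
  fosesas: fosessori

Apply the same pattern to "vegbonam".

vegbonmori

"vegbonam" has last vowel 'a'. The one such stem in the data (fosesas → fosessori) deletes the last vowel and adds -ori (as does maseg), so the same rule applies.
The other patterns: stems whose last vowel is 'o' add -esh; stems whose last vowel is 'i' add the prefix so-.
So vegbonam → vegbonmori.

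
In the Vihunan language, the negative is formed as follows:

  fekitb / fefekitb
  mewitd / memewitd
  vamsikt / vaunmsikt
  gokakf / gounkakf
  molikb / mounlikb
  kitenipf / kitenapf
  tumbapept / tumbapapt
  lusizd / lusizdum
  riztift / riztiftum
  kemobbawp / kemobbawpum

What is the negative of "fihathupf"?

fihathapf

"fihathupf" has second-to-last letter 'p'. The stems whose second-to-last letter is 'p' (kitenipf → kitenapf, tumbapept → tumbapapt) change the last vowel to 'a'.
The other patterns: stems whose second-to-last letter is 't' repeat the first consonant+vowel as a prefix; stems whose second-to-last letter is 'k' insert -un- after the first vowel; stems whose second-to-last letter is 'f', 'w' or 'z' add -um.
So fihathupf → fihathapf.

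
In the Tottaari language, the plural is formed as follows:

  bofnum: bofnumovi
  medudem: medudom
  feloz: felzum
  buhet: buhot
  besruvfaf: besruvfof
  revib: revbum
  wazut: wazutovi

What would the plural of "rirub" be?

rirubovi

wazut and buhet both end in -t yet inflect differently (wazutovi, buhot), so the final letter is not what conditions the rule; the last vowel is.
"rirub" has last vowel 'u'. The stems whose last vowel is 'u' (wazut → wazutovi, bofnum → bofnumovi) add -ovi.
So rirub → rirubovi.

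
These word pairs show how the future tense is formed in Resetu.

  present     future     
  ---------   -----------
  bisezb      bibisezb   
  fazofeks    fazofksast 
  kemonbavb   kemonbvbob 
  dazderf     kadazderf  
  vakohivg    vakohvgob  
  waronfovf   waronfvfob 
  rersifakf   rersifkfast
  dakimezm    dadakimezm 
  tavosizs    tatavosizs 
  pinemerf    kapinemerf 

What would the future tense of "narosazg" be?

"narosazg" has second-to-last letter 'z'. The stems whose second-to-last letter is 'z' (tavosizs → tatavosizs, bisezb → bibisezb, dakimezm → dadakimezm) repeat the first consonant+vowel as a prefix.
The other patterns: stems whose second-to-last letter is 'v' delete the last vowel and add -ob; stems whose second-to-last letter is 'r' add the prefix ka-; stems whose second-to-last letter is 'k' delete the last vowel and add -ast.
So narosazg → nanarosazg.

nanarosazg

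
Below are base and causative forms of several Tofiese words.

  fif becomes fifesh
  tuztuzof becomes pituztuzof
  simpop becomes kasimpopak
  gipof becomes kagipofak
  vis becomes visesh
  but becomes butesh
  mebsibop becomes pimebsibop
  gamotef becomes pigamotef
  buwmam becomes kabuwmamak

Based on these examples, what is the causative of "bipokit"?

pibipokit

fif and gipof both end in -f yet inflect differently (fifesh, kagipofak), so the final letter is not what conditions the rule; the number of vowels is.
"bipokit" has 3 vowels. The stems with 3 vowels (tuztuzof → pituztuzof, gamotef → pigamotef, mebsibop → pimebsibop) add the prefix pi-.
So bipokit → pibipokit.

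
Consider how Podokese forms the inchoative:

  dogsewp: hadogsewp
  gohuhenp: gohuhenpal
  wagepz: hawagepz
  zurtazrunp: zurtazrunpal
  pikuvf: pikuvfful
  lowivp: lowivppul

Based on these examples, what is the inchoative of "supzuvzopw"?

"supzuvzopw" has second-to-last letter 'p'. The one such stem in the data (wagepz → hawagepz) adds the prefix ha-, so the same rule applies.
So supzuvzopw → hasupzuvzopw.

hasupzuvzopw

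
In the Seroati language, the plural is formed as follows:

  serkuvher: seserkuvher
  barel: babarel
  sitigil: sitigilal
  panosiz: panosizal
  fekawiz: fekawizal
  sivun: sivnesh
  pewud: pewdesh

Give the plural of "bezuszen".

bebezuszen

"bezuszen" has last vowel 'e'. The stems whose last vowel is 'e' (serkuvher → seserkuvher, barel → babarel) repeat the first consonant+vowel as a prefix.
So bezuszen → bebezuszen.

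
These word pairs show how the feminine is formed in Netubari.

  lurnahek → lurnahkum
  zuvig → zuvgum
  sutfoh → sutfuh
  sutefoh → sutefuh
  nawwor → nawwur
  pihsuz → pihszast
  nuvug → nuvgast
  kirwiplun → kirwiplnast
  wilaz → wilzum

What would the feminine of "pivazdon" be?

pihsuz and wilaz both end in -z yet inflect differently (pihszast, wilzum), so the final letter is not what conditions the rule; the last vowel is.
"pivazdon" has last vowel 'o'. The stems whose last vowel is 'o' (nawwor → nawwur, sutefoh → sutefuh, sutfoh → sutfuh) change the last vowel to 'u'.
So pivazdon → pivazdun.

pivazdun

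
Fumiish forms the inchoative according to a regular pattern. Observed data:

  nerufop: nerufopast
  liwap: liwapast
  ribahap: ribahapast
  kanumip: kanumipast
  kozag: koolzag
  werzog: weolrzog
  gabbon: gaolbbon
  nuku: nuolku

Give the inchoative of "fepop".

fepopast

liwap and kozag both have last vowel 'a' yet inflect differently (liwapast, koolzag), so the last vowel is not what conditions the rule; the final letter is.
"fepop" ends in -p. The stems ending in -p (nerufop → nerufopast, liwap → liwapast, ribahap → ribahapast) add -ast.
So fepop → fepopast.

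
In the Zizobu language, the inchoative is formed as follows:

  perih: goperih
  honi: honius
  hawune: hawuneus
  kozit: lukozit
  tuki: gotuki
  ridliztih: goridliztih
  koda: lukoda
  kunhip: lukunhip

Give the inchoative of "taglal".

honi and tuki both end in -i yet inflect differently (honius, gotuki), so the final letter is not what conditions the rule; the first letter is.
"taglal" begins with t-. The one such stem in the data (tuki → gotuki) adds the prefix go-, so the same rule applies.
The other patterns: stems beginning with k- add the prefix lu-; stems beginning with h- add -us.
So taglal → gotaglal.

gotaglal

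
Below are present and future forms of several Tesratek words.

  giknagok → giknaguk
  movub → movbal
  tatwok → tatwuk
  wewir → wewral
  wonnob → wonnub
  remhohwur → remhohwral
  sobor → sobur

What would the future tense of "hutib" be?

wonnob and movub both end in -b yet inflect differently (wonnub, movbal), so the final letter is not what conditions the rule; the last vowel is.
"hutib" has last vowel 'i'. The one such stem in the data (wewir → wewral) deletes the last vowel and adds -al (as do movub, remhohwur), so the same rule applies.
The other pattern: stems whose last vowel is 'o' change the last vowel to 'u'.
So hutib → hutbal.

hutbal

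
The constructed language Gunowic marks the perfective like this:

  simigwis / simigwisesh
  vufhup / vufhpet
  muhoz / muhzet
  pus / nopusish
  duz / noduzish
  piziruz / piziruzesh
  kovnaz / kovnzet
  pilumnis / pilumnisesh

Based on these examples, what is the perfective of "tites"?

duz and kovnaz both end in -z yet inflect differently (noduzish, kovnzet), so the final letter is not what conditions the rule; the number of vowels is.
"tites" has 2 vowels. The stems with 2 vowels (vufhup → vufhpet, kovnaz → kovnzet, muhoz → muhzet) delete the last vowel and add -et.
So tites → titset.

titset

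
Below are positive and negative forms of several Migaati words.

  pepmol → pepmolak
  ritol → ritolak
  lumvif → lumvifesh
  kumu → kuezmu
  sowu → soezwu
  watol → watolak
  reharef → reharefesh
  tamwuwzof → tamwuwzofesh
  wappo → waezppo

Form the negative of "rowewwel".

ritol and tamwuwzof both have last vowel 'o' yet inflect differently (ritolak, tamwuwzofesh), so the last vowel is not what conditions the rule; the final letter is.
"rowewwel" ends in -l. The stems ending in -l (ritol → ritolak, watol → watolak, pepmol → pepmolak) add -ak.
So rowewwel → rowewwelak.

rowewwelak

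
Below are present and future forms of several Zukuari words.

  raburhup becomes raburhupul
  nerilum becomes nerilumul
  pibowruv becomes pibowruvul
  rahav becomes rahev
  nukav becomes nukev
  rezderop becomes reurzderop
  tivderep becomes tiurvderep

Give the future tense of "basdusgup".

basdusgupul

"basdusgup" has last vowel 'u'. The stems whose last vowel is 'u' (raburhup → raburhupul, nerilum → nerilumul, pibowruv → pibowruvul) add -ul.
The other patterns: stems whose last vowel is 'a' change the last vowel to 'e'; stems whose last vowel is 'e' or 'o' insert -ur- after the first vowel.
So basdusgup → basdusgupul.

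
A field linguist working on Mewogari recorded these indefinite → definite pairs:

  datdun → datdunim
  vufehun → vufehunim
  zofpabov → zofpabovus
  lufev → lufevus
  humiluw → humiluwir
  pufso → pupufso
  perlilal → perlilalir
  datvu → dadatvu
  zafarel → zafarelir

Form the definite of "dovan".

pufso and zofpabov both have last vowel 'o' yet inflect differently (pupufso, zofpabovus), so the last vowel is not what conditions the rule; the final letter is.
"dovan" ends in -n. The stems ending in -n (datdun → datdunim, vufehun → vufehunim) add -im.
So dovan → dovanim.

dovanim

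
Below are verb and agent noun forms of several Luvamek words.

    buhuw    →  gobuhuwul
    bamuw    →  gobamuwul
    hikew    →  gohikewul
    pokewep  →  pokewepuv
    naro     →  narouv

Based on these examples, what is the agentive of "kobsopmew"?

hikew and pokewep both have last vowel 'e' yet inflect differently (gohikewul, pokewepuv), so the last vowel is not what conditions the rule; the final letter is.
"kobsopmew" ends in -w. The stems ending in -w (buhuw → gobuhuwul, bamuw → gobamuwul, hikew → gohikewul) add go- … -ul around the stem.
So kobsopmew → gokobsopmewul.

gokobsopmewul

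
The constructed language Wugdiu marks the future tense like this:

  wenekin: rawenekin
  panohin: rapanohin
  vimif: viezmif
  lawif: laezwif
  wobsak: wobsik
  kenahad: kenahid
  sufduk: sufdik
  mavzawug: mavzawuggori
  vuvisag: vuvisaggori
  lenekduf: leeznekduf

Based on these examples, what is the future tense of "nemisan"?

lenekduf and mavzawug both have last vowel 'u' yet inflect differently (leeznekduf, mavzawuggori), so the last vowel is not what conditions the rule; the final letter is.
"nemisan" ends in -n. The stems ending in -n (panohin → rapanohin, wenekin → rawenekin) add the prefix ra-.
So nemisan → ranemisan.

ranemisan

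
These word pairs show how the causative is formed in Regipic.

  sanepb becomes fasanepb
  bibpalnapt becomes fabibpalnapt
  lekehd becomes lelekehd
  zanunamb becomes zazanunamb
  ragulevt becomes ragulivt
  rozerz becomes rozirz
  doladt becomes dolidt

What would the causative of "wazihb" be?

wawazihb

"wazihb" has second-to-last letter 'h'. The one such stem in the data (lekehd → lelekehd) repeats the first consonant+vowel as a prefix (as does zanunamb), so the same rule applies.
So wazihb → wawazihb.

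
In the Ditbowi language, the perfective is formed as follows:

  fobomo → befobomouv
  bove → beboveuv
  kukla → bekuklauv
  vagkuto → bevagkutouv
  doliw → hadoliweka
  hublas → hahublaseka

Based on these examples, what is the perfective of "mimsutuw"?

hamimsutuweka

kukla and hublas both have last vowel 'a' yet inflect differently (bekuklauv, hahublaseka), so the last vowel is not what conditions the rule; whether the stem ends in a vowel or a consonant is.
"mimsutuw" ends in a consonant. The stems ending in a consonant (doliw → hadoliweka, hublas → hahublaseka) add ha- … -eka around the stem.
The other pattern: stems ending in a vowel add be- … -uv around the stem.
So mimsutuw → hamimsutuweka.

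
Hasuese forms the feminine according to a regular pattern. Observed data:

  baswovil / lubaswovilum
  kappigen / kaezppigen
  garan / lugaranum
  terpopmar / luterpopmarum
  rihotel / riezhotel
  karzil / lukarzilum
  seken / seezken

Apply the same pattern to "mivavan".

rihotel and baswovil both end in -l yet inflect differently (riezhotel, lubaswovilum), so the final letter is not what conditions the rule; the last vowel is.
"mivavan" has last vowel 'a'. The stems whose last vowel is 'a' (terpopmar → luterpopmarum, garan → lugaranum) add lu- … -um around the stem.
The other pattern: stems whose last vowel is 'e' insert -ez- after the first vowel.
So mivavan → lumivavanum.

lumivavanum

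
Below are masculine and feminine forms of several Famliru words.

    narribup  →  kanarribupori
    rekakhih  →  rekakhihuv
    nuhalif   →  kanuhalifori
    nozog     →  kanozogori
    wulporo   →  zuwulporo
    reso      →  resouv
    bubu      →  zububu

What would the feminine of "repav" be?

wulporo and reso both end in -o yet inflect differently (zuwulporo, resouv), so the final letter is not what conditions the rule; the first letter is.
"repav" begins with r-. The stems beginning with r- (rekakhih → rekakhihuv, reso → resouv) add -uv.
The other patterns: stems beginning with b- or w- add the prefix zu-; stems beginning with n- add ka- … -ori around the stem.
So repav → repavuv.

repavuv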